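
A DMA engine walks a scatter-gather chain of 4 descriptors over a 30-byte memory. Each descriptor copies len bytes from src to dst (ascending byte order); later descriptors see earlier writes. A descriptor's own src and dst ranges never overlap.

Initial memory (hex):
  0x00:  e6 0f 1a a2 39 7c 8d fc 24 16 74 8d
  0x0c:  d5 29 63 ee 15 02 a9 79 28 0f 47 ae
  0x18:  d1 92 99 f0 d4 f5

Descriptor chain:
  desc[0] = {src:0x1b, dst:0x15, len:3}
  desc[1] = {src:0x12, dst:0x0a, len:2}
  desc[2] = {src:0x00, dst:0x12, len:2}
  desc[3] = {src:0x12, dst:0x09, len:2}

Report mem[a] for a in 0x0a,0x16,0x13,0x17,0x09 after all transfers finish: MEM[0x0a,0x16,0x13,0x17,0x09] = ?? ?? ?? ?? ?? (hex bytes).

MEM[0x0a,0x16,0x13,0x17,0x09] = 0f d4 0f f5 e6

[0] 0x1b->0x15 len=3 : f0 d4 f5
[1] 0x12->0x0a len=2 : a9 79
[2] 0x00->0x12 len=2 : e6 0f
[3] 0x12->0x09 len=2 : e6 0f
query mem[0x0a]=0x0f, mem[0x16]=0xd4, mem[0x13]=0x0f, mem[0x17]=0xf5, mem[0x09]=0xe6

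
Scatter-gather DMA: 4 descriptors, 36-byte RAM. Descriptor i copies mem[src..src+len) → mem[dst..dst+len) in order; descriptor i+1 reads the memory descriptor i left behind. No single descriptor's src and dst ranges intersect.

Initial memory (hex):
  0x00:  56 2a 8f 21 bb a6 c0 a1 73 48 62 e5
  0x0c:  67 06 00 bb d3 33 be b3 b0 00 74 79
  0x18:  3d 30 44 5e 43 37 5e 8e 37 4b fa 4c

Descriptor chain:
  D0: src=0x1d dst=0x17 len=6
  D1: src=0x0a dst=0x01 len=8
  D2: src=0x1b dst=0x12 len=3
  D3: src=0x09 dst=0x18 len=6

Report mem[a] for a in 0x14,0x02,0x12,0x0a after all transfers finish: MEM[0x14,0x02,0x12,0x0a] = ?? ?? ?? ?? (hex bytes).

MEM[0x14,0x02,0x12,0x0a] = 37 e5 4b 62

  after D0: wrote 6B at 0x17 = 375e8e374bfa
  after D1: wrote 8B at 0x01 = 62e5670600bbd333
  after D2: wrote 3B at 0x12 = 4bfa37
  after D3: wrote 6B at 0x18 = 4862e5670600
query mem[0x14]=0x37, mem[0x02]=0xe5, mem[0x12]=0x4b, mem[0x0a]=0x62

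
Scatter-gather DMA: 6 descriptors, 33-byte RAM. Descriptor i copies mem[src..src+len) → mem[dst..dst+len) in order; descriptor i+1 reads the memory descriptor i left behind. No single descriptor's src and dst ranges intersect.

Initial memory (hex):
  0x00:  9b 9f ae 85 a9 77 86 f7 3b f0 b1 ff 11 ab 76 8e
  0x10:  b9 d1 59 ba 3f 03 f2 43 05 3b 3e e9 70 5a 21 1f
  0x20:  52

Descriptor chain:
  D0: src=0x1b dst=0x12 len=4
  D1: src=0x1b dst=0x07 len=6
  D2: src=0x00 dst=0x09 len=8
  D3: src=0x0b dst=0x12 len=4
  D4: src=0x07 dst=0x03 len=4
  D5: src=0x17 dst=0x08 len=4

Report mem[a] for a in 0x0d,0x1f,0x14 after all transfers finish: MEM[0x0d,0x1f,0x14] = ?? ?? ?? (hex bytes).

MEM[0x0d,0x1f,0x14] = a9 1f a9

[0] 0x1b->0x12 len=4 : e9 70 5a 21
[1] 0x1b->0x07 len=6 : e9 70 5a 21 1f 52
[2] 0x00->0x09 len=8 : 9b 9f ae 85 a9 77 86 e9
[3] 0x0b->0x12 len=4 : ae 85 a9 77
[4] 0x07->0x03 len=4 : e9 70 9b 9f
[5] 0x17->0x08 len=4 : 43 05 3b 3e
query mem[0x0d]=0xa9, mem[0x1f]=0x1f, mem[0x14]=0xa9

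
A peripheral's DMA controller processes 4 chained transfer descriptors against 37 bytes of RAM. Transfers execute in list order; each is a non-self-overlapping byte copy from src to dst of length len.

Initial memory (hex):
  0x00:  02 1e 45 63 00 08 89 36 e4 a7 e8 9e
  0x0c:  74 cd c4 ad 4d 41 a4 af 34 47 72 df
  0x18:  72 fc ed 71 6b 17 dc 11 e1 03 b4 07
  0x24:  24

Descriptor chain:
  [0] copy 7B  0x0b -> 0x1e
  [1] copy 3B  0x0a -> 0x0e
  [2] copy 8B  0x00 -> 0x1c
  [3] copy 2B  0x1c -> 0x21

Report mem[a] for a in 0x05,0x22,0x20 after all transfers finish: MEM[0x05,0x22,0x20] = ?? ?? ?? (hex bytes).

#0 dst[0x1e+7] := {0x9e,0x74,0xcd,0xc4,0xad,0x4d,0x41}
#1 dst[0x0e+3] := {0xe8,0x9e,0x74}
#2 dst[0x1c+8] := {0x02,0x1e,0x45,0x63,0x00,0x08,0x89,0x36}
#3 dst[0x21+2] := {0x02,0x1e}
query mem[0x05]=0x08, mem[0x22]=0x1e, mem[0x20]=0x00

MEM[0x05,0x22,0x20] = 08 1e 00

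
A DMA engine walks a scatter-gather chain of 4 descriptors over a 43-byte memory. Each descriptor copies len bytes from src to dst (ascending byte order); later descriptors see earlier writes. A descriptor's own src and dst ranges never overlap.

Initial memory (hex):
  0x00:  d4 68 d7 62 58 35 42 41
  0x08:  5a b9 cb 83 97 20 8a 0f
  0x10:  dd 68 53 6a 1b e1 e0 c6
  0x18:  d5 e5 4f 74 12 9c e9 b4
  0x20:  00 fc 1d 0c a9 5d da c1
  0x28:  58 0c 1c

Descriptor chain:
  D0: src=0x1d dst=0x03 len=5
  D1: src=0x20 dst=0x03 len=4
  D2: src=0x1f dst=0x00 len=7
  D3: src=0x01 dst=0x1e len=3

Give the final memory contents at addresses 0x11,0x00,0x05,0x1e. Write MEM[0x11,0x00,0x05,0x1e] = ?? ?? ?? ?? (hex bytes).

D0: mem[0x03..0x07] <- [9c e9 b4 00 fc]
D1: mem[0x03..0x06] <- [00 fc 1d 0c]
D2: mem[0x00..0x06] <- [b4 00 fc 1d 0c a9 5d]
D3: mem[0x1e..0x20] <- [00 fc 1d]
query mem[0x11]=0x68, mem[0x00]=0xb4, mem[0x05]=0xa9, mem[0x1e]=0x00

MEM[0x11,0x00,0x05,0x1e] = 68 b4 a9 00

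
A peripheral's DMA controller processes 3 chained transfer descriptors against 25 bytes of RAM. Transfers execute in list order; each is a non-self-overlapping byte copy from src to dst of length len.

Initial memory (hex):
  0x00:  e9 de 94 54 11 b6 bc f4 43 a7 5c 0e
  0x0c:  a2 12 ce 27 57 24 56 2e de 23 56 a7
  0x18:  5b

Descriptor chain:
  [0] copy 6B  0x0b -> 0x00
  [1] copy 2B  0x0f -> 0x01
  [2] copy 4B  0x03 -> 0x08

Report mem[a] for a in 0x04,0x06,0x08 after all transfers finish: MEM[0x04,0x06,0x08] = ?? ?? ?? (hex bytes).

[0] 0x0b->0x00 len=6 : 0e a2 12 ce 27 57
[1] 0x0f->0x01 len=2 : 27 57
[2] 0x03->0x08 len=4 : ce 27 57 bc
query mem[0x04]=0x27, mem[0x06]=0xbc, mem[0x08]=0xce

MEM[0x04,0x06,0x08] = 27 bc ce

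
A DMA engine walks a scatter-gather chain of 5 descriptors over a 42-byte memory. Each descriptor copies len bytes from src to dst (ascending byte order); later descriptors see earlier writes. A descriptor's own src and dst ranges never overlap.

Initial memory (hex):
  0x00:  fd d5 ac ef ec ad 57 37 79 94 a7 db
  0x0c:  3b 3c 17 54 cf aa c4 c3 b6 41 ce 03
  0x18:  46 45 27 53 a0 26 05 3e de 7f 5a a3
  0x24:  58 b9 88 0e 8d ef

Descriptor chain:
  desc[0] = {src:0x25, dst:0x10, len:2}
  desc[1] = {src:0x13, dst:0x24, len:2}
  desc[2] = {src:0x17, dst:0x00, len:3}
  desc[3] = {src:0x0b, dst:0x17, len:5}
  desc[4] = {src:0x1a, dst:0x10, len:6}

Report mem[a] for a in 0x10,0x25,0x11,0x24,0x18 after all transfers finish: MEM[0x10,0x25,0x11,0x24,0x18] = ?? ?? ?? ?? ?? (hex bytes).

MEM[0x10,0x25,0x11,0x24,0x18] = 17 b6 54 c3 3b

[0] 0x25->0x10 len=2 : b9 88
[1] 0x13->0x24 len=2 : c3 b6
[2] 0x17->0x00 len=3 : 03 46 45
[3] 0x0b->0x17 len=5 : db 3b 3c 17 54
[4] 0x1a->0x10 len=6 : 17 54 a0 26 05 3e
query mem[0x10]=0x17, mem[0x25]=0xb6, mem[0x11]=0x54, mem[0x24]=0xc3, mem[0x18]=0x3b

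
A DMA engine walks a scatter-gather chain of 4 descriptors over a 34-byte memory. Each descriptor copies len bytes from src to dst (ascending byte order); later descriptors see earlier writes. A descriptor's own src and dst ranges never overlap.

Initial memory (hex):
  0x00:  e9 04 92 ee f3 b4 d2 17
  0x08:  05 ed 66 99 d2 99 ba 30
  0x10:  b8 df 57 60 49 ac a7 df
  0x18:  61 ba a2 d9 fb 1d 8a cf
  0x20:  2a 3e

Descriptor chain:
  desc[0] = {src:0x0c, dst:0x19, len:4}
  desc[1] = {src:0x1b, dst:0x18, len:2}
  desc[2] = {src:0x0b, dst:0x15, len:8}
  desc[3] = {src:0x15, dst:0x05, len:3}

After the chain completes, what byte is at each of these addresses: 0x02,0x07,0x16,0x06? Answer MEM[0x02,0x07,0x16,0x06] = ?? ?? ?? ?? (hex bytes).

MEM[0x02,0x07,0x16,0x06] = 92 99 d2 d2

  after D0: wrote 4B at 0x19 = d299ba30
  after D1: wrote 2B at 0x18 = ba30
  after D2: wrote 8B at 0x15 = 99d299ba30b8df57
  after D3: wrote 3B at 0x05 = 99d299
query mem[0x02]=0x92, mem[0x07]=0x99, mem[0x16]=0xd2, mem[0x06]=0xd2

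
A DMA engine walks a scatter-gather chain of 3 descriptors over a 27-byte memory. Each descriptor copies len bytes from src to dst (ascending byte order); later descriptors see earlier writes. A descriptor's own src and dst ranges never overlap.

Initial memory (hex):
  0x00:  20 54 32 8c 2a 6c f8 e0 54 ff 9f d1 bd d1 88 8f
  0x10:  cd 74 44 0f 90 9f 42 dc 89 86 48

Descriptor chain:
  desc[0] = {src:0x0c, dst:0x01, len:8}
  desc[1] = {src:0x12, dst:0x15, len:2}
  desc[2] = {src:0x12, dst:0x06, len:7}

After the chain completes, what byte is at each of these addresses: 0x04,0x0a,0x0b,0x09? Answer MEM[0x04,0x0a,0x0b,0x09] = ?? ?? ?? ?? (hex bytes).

MEM[0x04,0x0a,0x0b,0x09] = 8f 0f dc 44

#0 dst[0x01+8] := {0xbd,0xd1,0x88,0x8f,0xcd,0x74,0x44,0x0f}
#1 dst[0x15+2] := {0x44,0x0f}
#2 dst[0x06+7] := {0x44,0x0f,0x90,0x44,0x0f,0xdc,0x89}
query mem[0x04]=0x8f, mem[0x0a]=0x0f, mem[0x0b]=0xdc, mem[0x09]=0x44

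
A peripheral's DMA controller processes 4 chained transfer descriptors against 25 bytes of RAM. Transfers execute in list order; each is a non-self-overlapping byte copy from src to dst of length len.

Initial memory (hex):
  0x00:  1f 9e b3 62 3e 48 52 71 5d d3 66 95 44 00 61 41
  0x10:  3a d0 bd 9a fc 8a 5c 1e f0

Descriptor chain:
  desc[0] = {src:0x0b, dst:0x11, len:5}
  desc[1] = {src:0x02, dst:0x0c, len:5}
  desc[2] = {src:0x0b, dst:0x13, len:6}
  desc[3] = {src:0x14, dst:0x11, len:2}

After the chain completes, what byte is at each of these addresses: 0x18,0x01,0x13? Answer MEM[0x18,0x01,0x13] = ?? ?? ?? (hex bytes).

MEM[0x18,0x01,0x13] = 52 9e 95

D0: mem[0x11..0x15] <- [95 44 00 61 41]
D1: mem[0x0c..0x10] <- [b3 62 3e 48 52]
D2: mem[0x13..0x18] <- [95 b3 62 3e 48 52]
D3: mem[0x11..0x12] <- [b3 62]
query mem[0x18]=0x52, mem[0x01]=0x9e, mem[0x13]=0x95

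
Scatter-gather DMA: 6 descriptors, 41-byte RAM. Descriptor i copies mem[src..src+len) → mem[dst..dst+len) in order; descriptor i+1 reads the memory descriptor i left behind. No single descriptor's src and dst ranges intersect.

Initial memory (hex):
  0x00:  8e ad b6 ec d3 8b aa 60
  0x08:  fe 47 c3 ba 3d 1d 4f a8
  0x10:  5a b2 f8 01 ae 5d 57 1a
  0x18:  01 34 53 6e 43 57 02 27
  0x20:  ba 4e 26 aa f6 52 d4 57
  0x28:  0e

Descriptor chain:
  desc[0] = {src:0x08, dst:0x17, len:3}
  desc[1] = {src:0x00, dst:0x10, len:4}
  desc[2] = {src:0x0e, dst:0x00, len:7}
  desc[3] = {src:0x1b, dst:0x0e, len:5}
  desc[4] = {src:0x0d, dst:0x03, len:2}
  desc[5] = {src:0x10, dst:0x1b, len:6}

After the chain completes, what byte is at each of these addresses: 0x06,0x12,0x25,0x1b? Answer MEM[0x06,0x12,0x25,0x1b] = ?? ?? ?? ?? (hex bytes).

  after D0: wrote 3B at 0x17 = fe47c3
  after D1: wrote 4B at 0x10 = 8eadb6ec
  after D2: wrote 7B at 0x00 = 4fa88eadb6ecae
  after D3: wrote 5B at 0x0e = 6e43570227
  after D4: wrote 2B at 0x03 = 1d6e
  after D5: wrote 6B at 0x1b = 570227ecae5d
query mem[0x06]=0xae, mem[0x12]=0x27, mem[0x25]=0x52, mem[0x1b]=0x57

MEM[0x06,0x12,0x25,0x1b] = ae 27 52 57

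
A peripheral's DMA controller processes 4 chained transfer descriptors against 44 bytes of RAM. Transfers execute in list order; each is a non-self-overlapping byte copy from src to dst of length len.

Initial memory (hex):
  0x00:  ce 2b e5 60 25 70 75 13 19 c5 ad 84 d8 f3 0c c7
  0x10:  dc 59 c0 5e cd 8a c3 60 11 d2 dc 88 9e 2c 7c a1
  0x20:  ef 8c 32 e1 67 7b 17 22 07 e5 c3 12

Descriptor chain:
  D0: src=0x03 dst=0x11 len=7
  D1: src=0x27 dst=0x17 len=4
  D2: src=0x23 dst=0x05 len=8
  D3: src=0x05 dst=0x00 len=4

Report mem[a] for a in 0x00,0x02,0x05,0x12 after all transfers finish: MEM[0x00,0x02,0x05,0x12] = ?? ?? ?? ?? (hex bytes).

[0] 0x03->0x11 len=7 : 60 25 70 75 13 19 c5
[1] 0x27->0x17 len=4 : 22 07 e5 c3
[2] 0x23->0x05 len=8 : e1 67 7b 17 22 07 e5 c3
[3] 0x05->0x00 len=4 : e1 67 7b 17
query mem[0x00]=0xe1, mem[0x02]=0x7b, mem[0x05]=0xe1, mem[0x12]=0x25

MEM[0x00,0x02,0x05,0x12] = e1 7b e1 25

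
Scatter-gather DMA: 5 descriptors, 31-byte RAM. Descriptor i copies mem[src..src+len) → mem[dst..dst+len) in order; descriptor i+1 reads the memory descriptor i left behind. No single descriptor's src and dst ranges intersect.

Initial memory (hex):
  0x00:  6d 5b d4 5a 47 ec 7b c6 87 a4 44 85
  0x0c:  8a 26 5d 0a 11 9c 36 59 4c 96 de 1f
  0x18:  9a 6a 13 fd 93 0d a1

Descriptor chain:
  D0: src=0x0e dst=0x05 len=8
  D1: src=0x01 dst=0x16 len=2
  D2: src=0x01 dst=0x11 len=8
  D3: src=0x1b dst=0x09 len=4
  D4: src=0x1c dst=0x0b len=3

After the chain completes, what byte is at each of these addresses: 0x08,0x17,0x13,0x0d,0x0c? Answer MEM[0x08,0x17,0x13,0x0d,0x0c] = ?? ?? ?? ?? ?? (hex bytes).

MEM[0x08,0x17,0x13,0x0d,0x0c] = 9c 11 5a a1 0d

  after D0: wrote 8B at 0x05 = 5d0a119c36594c96
  after D1: wrote 2B at 0x16 = 5bd4
  after D2: wrote 8B at 0x11 = 5bd45a475d0a119c
  after D3: wrote 4B at 0x09 = fd930da1
  after D4: wrote 3B at 0x0b = 930da1
query mem[0x08]=0x9c, mem[0x17]=0x11, mem[0x13]=0x5a, mem[0x0d]=0xa1, mem[0x0c]=0x0d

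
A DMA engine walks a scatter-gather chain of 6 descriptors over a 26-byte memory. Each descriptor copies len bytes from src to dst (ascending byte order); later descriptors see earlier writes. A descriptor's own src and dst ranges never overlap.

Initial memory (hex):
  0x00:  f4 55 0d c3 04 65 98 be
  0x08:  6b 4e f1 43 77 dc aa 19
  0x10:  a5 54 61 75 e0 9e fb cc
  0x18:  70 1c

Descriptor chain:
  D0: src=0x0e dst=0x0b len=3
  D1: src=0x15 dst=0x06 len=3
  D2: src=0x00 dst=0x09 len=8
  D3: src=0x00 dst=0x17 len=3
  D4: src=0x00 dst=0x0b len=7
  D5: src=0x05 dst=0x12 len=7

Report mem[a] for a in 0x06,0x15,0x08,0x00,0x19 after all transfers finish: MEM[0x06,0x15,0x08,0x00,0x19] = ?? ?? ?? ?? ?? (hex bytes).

MEM[0x06,0x15,0x08,0x00,0x19] = 9e cc cc f4 0d

  after D0: wrote 3B at 0x0b = aa19a5
  after D1: wrote 3B at 0x06 = 9efbcc
  after D2: wrote 8B at 0x09 = f4550dc304659efb
  after D3: wrote 3B at 0x17 = f4550d
  after D4: wrote 7B at 0x0b = f4550dc304659e
  after D5: wrote 7B at 0x12 = 659efbccf455f4
query mem[0x06]=0x9e, mem[0x15]=0xcc, mem[0x08]=0xcc, mem[0x00]=0xf4, mem[0x19]=0x0d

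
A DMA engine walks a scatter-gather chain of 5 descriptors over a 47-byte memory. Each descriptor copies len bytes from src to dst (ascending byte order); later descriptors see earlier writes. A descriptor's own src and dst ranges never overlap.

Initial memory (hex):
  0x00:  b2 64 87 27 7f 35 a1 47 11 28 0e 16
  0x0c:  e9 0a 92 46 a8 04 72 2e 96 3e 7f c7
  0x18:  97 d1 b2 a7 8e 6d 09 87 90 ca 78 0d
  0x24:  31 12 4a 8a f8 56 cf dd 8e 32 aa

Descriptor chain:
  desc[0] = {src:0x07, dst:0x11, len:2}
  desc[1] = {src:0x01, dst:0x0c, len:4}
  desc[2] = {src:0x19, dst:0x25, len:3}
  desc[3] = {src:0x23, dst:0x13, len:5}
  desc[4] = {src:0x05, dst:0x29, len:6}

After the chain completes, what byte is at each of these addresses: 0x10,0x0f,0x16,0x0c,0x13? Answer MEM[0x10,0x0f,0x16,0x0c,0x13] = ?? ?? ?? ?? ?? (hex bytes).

MEM[0x10,0x0f,0x16,0x0c,0x13] = a8 7f b2 64 0d

  after D0: wrote 2B at 0x11 = 4711
  after D1: wrote 4B at 0x0c = 6487277f
  after D2: wrote 3B at 0x25 = d1b2a7
  after D3: wrote 5B at 0x13 = 0d31d1b2a7
  after D4: wrote 6B at 0x29 = 35a14711280e
query mem[0x10]=0xa8, mem[0x0f]=0x7f, mem[0x16]=0xb2, mem[0x0c]=0x64, mem[0x13]=0x0d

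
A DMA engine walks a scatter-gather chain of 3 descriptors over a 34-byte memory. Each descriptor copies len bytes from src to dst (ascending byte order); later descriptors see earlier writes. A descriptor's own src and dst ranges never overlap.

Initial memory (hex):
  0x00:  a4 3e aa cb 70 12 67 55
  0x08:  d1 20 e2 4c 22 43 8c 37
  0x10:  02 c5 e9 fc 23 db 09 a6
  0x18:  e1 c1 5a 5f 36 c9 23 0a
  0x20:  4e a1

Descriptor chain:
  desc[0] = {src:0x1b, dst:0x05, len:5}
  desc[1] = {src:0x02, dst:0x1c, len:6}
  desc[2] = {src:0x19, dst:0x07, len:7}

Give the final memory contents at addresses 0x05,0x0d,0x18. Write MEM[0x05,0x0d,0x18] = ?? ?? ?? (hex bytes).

MEM[0x05,0x0d,0x18] = 5f 5f e1

  after D0: wrote 5B at 0x05 = 5f36c9230a
  after D1: wrote 6B at 0x1c = aacb705f36c9
  after D2: wrote 7B at 0x07 = c15a5faacb705f
query mem[0x05]=0x5f, mem[0x0d]=0x5f, mem[0x18]=0xe1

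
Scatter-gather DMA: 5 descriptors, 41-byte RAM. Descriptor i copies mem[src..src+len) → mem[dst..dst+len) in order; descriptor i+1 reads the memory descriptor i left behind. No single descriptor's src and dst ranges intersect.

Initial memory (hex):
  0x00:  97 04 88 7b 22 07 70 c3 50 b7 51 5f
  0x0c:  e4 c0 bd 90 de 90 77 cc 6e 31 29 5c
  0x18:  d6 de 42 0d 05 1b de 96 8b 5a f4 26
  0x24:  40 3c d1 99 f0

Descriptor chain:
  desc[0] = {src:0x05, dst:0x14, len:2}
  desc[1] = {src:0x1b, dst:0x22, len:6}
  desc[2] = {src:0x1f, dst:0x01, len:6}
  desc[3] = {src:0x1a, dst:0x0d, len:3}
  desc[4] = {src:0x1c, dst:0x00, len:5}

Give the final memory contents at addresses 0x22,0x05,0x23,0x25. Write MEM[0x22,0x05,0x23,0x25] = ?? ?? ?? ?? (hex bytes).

  after D0: wrote 2B at 0x14 = 0770
  after D1: wrote 6B at 0x22 = 0d051bde968b
  after D2: wrote 6B at 0x01 = 968b5a0d051b
  after D3: wrote 3B at 0x0d = 420d05
  after D4: wrote 5B at 0x00 = 051bde968b
query mem[0x22]=0x0d, mem[0x05]=0x05, mem[0x23]=0x05, mem[0x25]=0xde

MEM[0x22,0x05,0x23,0x25] = 0d 05 05 de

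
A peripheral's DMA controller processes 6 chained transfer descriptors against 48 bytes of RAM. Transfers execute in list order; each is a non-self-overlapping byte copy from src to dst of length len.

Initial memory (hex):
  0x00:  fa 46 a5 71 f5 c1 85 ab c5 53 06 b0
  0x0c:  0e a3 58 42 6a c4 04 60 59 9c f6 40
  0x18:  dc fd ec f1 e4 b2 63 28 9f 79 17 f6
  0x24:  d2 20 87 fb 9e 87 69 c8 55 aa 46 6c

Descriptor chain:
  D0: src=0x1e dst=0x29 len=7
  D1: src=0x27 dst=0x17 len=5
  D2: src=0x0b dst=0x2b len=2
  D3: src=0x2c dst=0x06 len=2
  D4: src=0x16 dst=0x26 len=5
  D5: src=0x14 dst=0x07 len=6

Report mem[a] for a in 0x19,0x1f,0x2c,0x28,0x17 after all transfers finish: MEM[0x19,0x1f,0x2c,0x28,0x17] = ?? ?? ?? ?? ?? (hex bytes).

MEM[0x19,0x1f,0x2c,0x28,0x17] = 63 28 0e 9e fb

[0] 0x1e->0x29 len=7 : 63 28 9f 79 17 f6 d2
[1] 0x27->0x17 len=5 : fb 9e 63 28 9f
[2] 0x0b->0x2b len=2 : b0 0e
[3] 0x2c->0x06 len=2 : 0e 17
[4] 0x16->0x26 len=5 : f6 fb 9e 63 28
[5] 0x14->0x07 len=6 : 59 9c f6 fb 9e 63
query mem[0x19]=0x63, mem[0x1f]=0x28, mem[0x2c]=0x0e, mem[0x28]=0x9e, mem[0x17]=0xfb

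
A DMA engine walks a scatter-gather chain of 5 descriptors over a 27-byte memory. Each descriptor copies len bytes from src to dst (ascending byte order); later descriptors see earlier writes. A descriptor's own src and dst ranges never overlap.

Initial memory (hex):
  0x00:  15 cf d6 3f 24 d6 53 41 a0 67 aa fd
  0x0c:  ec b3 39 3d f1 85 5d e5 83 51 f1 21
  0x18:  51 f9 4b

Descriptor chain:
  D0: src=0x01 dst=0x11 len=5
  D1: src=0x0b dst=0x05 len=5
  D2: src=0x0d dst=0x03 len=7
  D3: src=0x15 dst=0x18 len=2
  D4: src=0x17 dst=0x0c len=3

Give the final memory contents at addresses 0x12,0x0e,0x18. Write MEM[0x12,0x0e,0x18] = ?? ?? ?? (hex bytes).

#0 dst[0x11+5] := {0xcf,0xd6,0x3f,0x24,0xd6}
#1 dst[0x05+5] := {0xfd,0xec,0xb3,0x39,0x3d}
#2 dst[0x03+7] := {0xb3,0x39,0x3d,0xf1,0xcf,0xd6,0x3f}
#3 dst[0x18+2] := {0xd6,0xf1}
#4 dst[0x0c+3] := {0x21,0xd6,0xf1}
query mem[0x12]=0xd6, mem[0x0e]=0xf1, mem[0x18]=0xd6

MEM[0x12,0x0e,0x18] = d6 f1 d6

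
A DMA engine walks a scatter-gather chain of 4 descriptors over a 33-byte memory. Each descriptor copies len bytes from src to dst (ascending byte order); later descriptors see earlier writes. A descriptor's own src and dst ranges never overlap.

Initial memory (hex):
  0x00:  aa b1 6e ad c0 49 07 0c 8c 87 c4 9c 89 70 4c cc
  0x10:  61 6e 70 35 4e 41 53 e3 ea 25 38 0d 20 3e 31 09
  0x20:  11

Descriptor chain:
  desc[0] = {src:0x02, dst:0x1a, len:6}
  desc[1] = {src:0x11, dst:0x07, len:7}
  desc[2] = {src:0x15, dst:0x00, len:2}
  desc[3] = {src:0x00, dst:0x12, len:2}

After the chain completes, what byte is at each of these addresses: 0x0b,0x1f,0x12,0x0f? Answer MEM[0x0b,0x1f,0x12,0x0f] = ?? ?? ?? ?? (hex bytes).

MEM[0x0b,0x1f,0x12,0x0f] = 41 0c 41 cc

[0] 0x02->0x1a len=6 : 6e ad c0 49 07 0c
[1] 0x11->0x07 len=7 : 6e 70 35 4e 41 53 e3
[2] 0x15->0x00 len=2 : 41 53
[3] 0x00->0x12 len=2 : 41 53
query mem[0x0b]=0x41, mem[0x1f]=0x0c, mem[0x12]=0x41, mem[0x0f]=0xcc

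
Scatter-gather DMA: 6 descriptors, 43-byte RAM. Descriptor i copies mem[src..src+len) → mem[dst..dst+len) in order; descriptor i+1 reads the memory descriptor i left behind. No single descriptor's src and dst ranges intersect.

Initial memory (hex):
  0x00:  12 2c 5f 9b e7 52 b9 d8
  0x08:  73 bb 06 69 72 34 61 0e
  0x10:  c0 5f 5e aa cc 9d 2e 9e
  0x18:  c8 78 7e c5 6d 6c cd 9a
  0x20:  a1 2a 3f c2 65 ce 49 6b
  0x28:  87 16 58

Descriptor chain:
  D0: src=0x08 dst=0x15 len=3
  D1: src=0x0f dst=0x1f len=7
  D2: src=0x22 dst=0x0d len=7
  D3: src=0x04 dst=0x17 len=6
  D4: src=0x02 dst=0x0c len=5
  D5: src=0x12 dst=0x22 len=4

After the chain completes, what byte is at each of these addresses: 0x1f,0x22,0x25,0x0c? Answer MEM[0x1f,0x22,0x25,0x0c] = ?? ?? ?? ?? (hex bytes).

MEM[0x1f,0x22,0x25,0x0c] = 0e 6b 73 5f

#0 dst[0x15+3] := {0x73,0xbb,0x06}
#1 dst[0x1f+7] := {0x0e,0xc0,0x5f,0x5e,0xaa,0xcc,0x73}
#2 dst[0x0d+7] := {0x5e,0xaa,0xcc,0x73,0x49,0x6b,0x87}
#3 dst[0x17+6] := {0xe7,0x52,0xb9,0xd8,0x73,0xbb}
#4 dst[0x0c+5] := {0x5f,0x9b,0xe7,0x52,0xb9}
#5 dst[0x22+4] := {0x6b,0x87,0xcc,0x73}
query mem[0x1f]=0x0e, mem[0x22]=0x6b, mem[0x25]=0x73, mem[0x0c]=0x5f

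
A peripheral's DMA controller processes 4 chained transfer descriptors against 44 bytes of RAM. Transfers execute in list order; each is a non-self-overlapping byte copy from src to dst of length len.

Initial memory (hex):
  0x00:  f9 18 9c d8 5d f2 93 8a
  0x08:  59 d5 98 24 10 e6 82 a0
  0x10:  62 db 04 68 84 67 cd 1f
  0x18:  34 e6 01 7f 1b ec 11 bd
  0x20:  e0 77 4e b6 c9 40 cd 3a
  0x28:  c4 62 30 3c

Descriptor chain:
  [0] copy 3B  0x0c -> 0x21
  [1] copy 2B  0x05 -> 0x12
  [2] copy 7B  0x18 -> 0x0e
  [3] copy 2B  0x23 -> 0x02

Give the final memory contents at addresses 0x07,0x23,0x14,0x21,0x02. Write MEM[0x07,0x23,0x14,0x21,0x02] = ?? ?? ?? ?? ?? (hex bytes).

MEM[0x07,0x23,0x14,0x21,0x02] = 8a 82 11 10 82

#0 dst[0x21+3] := {0x10,0xe6,0x82}
#1 dst[0x12+2] := {0xf2,0x93}
#2 dst[0x0e+7] := {0x34,0xe6,0x01,0x7f,0x1b,0xec,0x11}
#3 dst[0x02+2] := {0x82,0xc9}
query mem[0x07]=0x8a, mem[0x23]=0x82, mem[0x14]=0x11, mem[0x21]=0x10, mem[0x02]=0x82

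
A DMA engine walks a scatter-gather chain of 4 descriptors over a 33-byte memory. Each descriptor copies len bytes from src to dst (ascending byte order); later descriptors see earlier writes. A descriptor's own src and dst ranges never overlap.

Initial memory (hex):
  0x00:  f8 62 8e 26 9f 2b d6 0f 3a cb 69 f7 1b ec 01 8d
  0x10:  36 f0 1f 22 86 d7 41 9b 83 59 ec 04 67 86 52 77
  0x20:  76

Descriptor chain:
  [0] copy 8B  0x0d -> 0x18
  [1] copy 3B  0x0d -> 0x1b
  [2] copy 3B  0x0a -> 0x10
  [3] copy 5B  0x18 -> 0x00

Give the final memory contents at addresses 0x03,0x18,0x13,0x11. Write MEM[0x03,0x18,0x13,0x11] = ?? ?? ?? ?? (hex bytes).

[0] 0x0d->0x18 len=8 : ec 01 8d 36 f0 1f 22 86
[1] 0x0d->0x1b len=3 : ec 01 8d
[2] 0x0a->0x10 len=3 : 69 f7 1b
[3] 0x18->0x00 len=5 : ec 01 8d ec 01
query mem[0x03]=0xec, mem[0x18]=0xec, mem[0x13]=0x22, mem[0x11]=0xf7

MEM[0x03,0x18,0x13,0x11] = ec ec 22 f7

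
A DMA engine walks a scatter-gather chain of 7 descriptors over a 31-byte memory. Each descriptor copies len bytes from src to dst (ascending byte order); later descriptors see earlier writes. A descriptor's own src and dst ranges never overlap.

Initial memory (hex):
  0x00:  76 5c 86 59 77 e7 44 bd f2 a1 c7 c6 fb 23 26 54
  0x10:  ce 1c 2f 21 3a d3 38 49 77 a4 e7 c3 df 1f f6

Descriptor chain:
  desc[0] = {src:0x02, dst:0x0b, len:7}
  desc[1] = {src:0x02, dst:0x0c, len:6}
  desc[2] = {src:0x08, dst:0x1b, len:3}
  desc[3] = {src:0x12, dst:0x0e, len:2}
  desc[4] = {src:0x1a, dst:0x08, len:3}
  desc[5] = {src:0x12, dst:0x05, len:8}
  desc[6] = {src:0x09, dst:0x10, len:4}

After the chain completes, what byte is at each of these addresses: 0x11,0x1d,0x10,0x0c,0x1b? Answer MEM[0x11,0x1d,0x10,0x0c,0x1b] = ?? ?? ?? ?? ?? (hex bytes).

D0: mem[0x0b..0x11] <- [86 59 77 e7 44 bd f2]
D1: mem[0x0c..0x11] <- [86 59 77 e7 44 bd]
D2: mem[0x1b..0x1d] <- [f2 a1 c7]
D3: mem[0x0e..0x0f] <- [2f 21]
D4: mem[0x08..0x0a] <- [e7 f2 a1]
D5: mem[0x05..0x0c] <- [2f 21 3a d3 38 49 77 a4]
D6: mem[0x10..0x13] <- [38 49 77 a4]
query mem[0x11]=0x49, mem[0x1d]=0xc7, mem[0x10]=0x38, mem[0x0c]=0xa4, mem[0x1b]=0xf2

MEM[0x11,0x1d,0x10,0x0c,0x1b] = 49 c7 38 a4 f2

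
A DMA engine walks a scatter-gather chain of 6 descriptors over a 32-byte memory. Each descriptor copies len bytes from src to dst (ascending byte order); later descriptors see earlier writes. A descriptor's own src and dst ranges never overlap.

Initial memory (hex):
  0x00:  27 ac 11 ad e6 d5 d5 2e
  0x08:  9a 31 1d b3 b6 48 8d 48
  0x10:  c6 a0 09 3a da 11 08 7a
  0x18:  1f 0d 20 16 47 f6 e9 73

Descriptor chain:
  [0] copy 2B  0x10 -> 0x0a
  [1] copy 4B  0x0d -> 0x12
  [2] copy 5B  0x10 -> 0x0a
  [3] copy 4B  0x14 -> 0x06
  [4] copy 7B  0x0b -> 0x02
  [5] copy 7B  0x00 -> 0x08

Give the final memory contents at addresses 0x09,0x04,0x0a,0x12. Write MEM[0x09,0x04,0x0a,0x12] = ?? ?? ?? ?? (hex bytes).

#0 dst[0x0a+2] := {0xc6,0xa0}
#1 dst[0x12+4] := {0x48,0x8d,0x48,0xc6}
#2 dst[0x0a+5] := {0xc6,0xa0,0x48,0x8d,0x48}
#3 dst[0x06+4] := {0x48,0xc6,0x08,0x7a}
#4 dst[0x02+7] := {0xa0,0x48,0x8d,0x48,0x48,0xc6,0xa0}
#5 dst[0x08+7] := {0x27,0xac,0xa0,0x48,0x8d,0x48,0x48}
query mem[0x09]=0xac, mem[0x04]=0x8d, mem[0x0a]=0xa0, mem[0x12]=0x48

MEM[0x09,0x04,0x0a,0x12] = ac 8d a0 48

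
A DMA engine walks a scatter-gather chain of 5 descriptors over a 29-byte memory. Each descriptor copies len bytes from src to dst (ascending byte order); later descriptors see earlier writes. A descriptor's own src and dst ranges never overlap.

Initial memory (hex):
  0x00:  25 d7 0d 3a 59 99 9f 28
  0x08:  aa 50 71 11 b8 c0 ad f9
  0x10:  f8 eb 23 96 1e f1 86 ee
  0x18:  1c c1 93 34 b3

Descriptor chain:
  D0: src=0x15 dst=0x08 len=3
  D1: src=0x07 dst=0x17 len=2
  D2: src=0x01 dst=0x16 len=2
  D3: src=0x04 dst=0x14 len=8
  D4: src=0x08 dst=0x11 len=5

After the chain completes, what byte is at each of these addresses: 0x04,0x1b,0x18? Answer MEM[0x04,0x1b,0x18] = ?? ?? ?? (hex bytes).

MEM[0x04,0x1b,0x18] = 59 11 f1

[0] 0x15->0x08 len=3 : f1 86 ee
[1] 0x07->0x17 len=2 : 28 f1
[2] 0x01->0x16 len=2 : d7 0d
[3] 0x04->0x14 len=8 : 59 99 9f 28 f1 86 ee 11
[4] 0x08->0x11 len=5 : f1 86 ee 11 b8
query mem[0x04]=0x59, mem[0x1b]=0x11, mem[0x18]=0xf1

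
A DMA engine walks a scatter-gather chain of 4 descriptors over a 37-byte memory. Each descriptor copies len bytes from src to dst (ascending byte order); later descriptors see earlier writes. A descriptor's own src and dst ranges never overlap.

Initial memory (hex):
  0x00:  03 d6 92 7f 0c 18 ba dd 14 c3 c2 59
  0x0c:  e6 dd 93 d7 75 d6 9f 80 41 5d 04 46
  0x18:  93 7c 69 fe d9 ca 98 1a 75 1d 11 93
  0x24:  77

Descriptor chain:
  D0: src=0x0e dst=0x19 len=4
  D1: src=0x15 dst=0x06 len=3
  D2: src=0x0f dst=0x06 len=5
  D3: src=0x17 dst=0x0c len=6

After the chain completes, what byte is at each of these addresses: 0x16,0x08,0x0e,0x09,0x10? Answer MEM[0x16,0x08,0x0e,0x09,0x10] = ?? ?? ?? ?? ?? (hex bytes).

[0] 0x0e->0x19 len=4 : 93 d7 75 d6
[1] 0x15->0x06 len=3 : 5d 04 46
[2] 0x0f->0x06 len=5 : d7 75 d6 9f 80
[3] 0x17->0x0c len=6 : 46 93 93 d7 75 d6
query mem[0x16]=0x04, mem[0x08]=0xd6, mem[0x0e]=0x93, mem[0x09]=0x9f, mem[0x10]=0x75

MEM[0x16,0x08,0x0e,0x09,0x10] = 04 d6 93 9f 75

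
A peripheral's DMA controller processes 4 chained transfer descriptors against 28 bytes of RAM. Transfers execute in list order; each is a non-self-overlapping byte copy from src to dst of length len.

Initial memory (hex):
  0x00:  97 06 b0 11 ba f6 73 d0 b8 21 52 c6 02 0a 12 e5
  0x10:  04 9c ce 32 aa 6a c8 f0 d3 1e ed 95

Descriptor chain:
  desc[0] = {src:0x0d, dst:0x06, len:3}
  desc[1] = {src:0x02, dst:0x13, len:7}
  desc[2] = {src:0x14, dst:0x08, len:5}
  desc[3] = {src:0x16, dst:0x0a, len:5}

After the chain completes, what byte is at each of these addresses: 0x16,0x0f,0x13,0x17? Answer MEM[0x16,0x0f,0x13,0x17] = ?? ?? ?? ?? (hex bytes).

MEM[0x16,0x0f,0x13,0x17] = f6 e5 b0 0a

D0: mem[0x06..0x08] <- [0a 12 e5]
D1: mem[0x13..0x19] <- [b0 11 ba f6 0a 12 e5]
D2: mem[0x08..0x0c] <- [11 ba f6 0a 12]
D3: mem[0x0a..0x0e] <- [f6 0a 12 e5 ed]
query mem[0x16]=0xf6, mem[0x0f]=0xe5, mem[0x13]=0xb0, mem[0x17]=0x0a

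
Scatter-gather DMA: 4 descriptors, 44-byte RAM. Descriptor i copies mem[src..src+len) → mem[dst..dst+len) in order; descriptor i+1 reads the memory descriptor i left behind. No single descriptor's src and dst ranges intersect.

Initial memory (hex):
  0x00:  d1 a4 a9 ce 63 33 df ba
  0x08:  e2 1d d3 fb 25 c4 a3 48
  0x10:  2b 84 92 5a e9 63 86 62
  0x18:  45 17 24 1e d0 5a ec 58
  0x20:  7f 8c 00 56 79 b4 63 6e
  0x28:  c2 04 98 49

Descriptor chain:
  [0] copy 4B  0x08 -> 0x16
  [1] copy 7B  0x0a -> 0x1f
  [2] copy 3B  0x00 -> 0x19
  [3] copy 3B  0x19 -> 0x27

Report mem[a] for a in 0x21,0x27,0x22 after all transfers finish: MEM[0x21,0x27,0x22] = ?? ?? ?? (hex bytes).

MEM[0x21,0x27,0x22] = 25 d1 c4

[0] 0x08->0x16 len=4 : e2 1d d3 fb
[1] 0x0a->0x1f len=7 : d3 fb 25 c4 a3 48 2b
[2] 0x00->0x19 len=3 : d1 a4 a9
[3] 0x19->0x27 len=3 : d1 a4 a9
query mem[0x21]=0x25, mem[0x27]=0xd1, mem[0x22]=0xc4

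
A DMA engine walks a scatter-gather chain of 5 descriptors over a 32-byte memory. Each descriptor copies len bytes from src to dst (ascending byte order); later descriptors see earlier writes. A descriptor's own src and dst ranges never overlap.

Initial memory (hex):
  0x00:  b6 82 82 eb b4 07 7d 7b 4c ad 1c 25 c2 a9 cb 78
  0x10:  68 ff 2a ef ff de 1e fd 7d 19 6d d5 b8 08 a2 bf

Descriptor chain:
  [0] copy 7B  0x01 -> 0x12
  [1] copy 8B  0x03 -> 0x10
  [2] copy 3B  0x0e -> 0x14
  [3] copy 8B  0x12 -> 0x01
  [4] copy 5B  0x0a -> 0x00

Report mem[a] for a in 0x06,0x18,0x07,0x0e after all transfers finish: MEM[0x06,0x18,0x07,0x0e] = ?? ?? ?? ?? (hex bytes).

D0: mem[0x12..0x18] <- [82 82 eb b4 07 7d 7b]
D1: mem[0x10..0x17] <- [eb b4 07 7d 7b 4c ad 1c]
D2: mem[0x14..0x16] <- [cb 78 eb]
D3: mem[0x01..0x08] <- [07 7d cb 78 eb 1c 7b 19]
D4: mem[0x00..0x04] <- [1c 25 c2 a9 cb]
query mem[0x06]=0x1c, mem[0x18]=0x7b, mem[0x07]=0x7b, mem[0x0e]=0xcb

MEM[0x06,0x18,0x07,0x0e] = 1c 7b 7b cb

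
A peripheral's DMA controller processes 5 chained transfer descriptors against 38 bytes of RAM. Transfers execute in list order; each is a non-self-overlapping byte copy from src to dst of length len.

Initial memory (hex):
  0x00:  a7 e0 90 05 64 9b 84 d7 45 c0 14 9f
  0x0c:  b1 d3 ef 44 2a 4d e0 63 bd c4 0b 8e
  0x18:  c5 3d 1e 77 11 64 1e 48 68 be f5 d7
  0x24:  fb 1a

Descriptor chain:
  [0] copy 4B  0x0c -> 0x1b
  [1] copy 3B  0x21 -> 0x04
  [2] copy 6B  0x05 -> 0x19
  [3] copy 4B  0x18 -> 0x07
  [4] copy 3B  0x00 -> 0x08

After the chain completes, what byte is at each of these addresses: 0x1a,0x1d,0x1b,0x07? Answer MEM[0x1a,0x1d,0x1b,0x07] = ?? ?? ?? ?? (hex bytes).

#0 dst[0x1b+4] := {0xb1,0xd3,0xef,0x44}
#1 dst[0x04+3] := {0xbe,0xf5,0xd7}
#2 dst[0x19+6] := {0xf5,0xd7,0xd7,0x45,0xc0,0x14}
#3 dst[0x07+4] := {0xc5,0xf5,0xd7,0xd7}
#4 dst[0x08+3] := {0xa7,0xe0,0x90}
query mem[0x1a]=0xd7, mem[0x1d]=0xc0, mem[0x1b]=0xd7, mem[0x07]=0xc5

MEM[0x1a,0x1d,0x1b,0x07] = d7 c0 d7 c5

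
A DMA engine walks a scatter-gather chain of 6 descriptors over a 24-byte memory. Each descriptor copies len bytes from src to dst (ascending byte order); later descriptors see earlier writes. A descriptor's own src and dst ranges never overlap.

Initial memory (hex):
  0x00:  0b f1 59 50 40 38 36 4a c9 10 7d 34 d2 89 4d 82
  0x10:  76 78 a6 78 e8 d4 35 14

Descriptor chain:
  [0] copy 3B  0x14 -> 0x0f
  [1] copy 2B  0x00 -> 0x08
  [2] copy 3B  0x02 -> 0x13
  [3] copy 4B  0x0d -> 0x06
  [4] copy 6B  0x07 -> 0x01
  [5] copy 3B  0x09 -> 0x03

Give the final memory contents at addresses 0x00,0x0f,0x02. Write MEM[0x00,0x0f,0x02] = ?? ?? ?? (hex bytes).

MEM[0x00,0x0f,0x02] = 0b e8 e8

#0 dst[0x0f+3] := {0xe8,0xd4,0x35}
#1 dst[0x08+2] := {0x0b,0xf1}
#2 dst[0x13+3] := {0x59,0x50,0x40}
#3 dst[0x06+4] := {0x89,0x4d,0xe8,0xd4}
#4 dst[0x01+6] := {0x4d,0xe8,0xd4,0x7d,0x34,0xd2}
#5 dst[0x03+3] := {0xd4,0x7d,0x34}
query mem[0x00]=0x0b, mem[0x0f]=0xe8, mem[0x02]=0xe8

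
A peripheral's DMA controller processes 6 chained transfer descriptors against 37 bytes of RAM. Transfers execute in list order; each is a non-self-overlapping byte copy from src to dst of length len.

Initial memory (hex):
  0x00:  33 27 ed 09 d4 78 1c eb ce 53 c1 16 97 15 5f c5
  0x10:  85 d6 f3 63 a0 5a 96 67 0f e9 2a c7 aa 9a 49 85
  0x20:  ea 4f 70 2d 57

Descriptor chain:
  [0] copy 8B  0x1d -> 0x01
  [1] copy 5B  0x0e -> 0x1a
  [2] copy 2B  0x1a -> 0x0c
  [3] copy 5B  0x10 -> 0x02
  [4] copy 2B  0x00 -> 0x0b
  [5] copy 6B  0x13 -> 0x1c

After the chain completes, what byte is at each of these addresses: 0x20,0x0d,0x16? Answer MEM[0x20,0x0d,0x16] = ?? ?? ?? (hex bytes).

MEM[0x20,0x0d,0x16] = 67 c5 96

  after D0: wrote 8B at 0x01 = 9a4985ea4f702d57
  after D1: wrote 5B at 0x1a = 5fc585d6f3
  after D2: wrote 2B at 0x0c = 5fc5
  after D3: wrote 5B at 0x02 = 85d6f363a0
  after D4: wrote 2B at 0x0b = 339a
  after D5: wrote 6B at 0x1c = 63a05a96670f
query mem[0x20]=0x67, mem[0x0d]=0xc5, mem[0x16]=0x96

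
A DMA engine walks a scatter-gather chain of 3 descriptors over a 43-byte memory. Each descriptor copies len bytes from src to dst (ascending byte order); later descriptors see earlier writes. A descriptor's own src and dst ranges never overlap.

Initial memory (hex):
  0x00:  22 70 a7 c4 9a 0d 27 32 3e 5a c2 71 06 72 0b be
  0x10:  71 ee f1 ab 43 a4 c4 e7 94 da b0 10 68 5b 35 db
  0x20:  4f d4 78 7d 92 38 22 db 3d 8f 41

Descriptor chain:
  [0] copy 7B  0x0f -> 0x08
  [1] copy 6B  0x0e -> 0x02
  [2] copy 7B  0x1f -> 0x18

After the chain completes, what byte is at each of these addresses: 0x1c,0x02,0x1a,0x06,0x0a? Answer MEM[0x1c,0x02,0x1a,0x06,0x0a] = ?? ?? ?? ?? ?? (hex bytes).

MEM[0x1c,0x02,0x1a,0x06,0x0a] = 7d a4 d4 f1 ee

D0: mem[0x08..0x0e] <- [be 71 ee f1 ab 43 a4]
D1: mem[0x02..0x07] <- [a4 be 71 ee f1 ab]
D2: mem[0x18..0x1e] <- [db 4f d4 78 7d 92 38]
query mem[0x1c]=0x7d, mem[0x02]=0xa4, mem[0x1a]=0xd4, mem[0x06]=0xf1, mem[0x0a]=0xee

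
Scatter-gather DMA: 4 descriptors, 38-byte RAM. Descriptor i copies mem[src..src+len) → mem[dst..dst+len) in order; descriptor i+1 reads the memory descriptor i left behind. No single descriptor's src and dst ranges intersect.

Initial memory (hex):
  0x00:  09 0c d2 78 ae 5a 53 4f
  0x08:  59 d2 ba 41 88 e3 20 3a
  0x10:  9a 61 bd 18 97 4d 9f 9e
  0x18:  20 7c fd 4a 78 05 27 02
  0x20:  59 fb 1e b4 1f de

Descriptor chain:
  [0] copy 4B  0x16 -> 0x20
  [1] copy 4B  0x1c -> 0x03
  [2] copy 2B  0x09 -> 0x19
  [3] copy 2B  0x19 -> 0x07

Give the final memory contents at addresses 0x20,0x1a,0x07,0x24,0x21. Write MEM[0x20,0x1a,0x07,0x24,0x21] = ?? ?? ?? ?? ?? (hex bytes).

[0] 0x16->0x20 len=4 : 9f 9e 20 7c
[1] 0x1c->0x03 len=4 : 78 05 27 02
[2] 0x09->0x19 len=2 : d2 ba
[3] 0x19->0x07 len=2 : d2 ba
query mem[0x20]=0x9f, mem[0x1a]=0xba, mem[0x07]=0xd2, mem[0x24]=0x1f, mem[0x21]=0x9e

MEM[0x20,0x1a,0x07,0x24,0x21] = 9f ba d2 1f 9e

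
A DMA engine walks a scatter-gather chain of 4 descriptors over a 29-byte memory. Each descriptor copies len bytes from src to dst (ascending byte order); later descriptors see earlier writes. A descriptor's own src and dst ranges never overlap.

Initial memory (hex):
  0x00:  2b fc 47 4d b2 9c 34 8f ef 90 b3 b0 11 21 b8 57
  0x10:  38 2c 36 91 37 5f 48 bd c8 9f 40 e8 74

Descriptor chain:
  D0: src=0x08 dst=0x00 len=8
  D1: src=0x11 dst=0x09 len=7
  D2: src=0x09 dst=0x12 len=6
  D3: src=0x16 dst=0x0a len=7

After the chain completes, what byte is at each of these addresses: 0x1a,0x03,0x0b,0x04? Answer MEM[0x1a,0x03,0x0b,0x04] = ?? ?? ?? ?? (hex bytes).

MEM[0x1a,0x03,0x0b,0x04] = 40 b0 48 11

#0 dst[0x00+8] := {0xef,0x90,0xb3,0xb0,0x11,0x21,0xb8,0x57}
#1 dst[0x09+7] := {0x2c,0x36,0x91,0x37,0x5f,0x48,0xbd}
#2 dst[0x12+6] := {0x2c,0x36,0x91,0x37,0x5f,0x48}
#3 dst[0x0a+7] := {0x5f,0x48,0xc8,0x9f,0x40,0xe8,0x74}
query mem[0x1a]=0x40, mem[0x03]=0xb0, mem[0x0b]=0x48, mem[0x04]=0x11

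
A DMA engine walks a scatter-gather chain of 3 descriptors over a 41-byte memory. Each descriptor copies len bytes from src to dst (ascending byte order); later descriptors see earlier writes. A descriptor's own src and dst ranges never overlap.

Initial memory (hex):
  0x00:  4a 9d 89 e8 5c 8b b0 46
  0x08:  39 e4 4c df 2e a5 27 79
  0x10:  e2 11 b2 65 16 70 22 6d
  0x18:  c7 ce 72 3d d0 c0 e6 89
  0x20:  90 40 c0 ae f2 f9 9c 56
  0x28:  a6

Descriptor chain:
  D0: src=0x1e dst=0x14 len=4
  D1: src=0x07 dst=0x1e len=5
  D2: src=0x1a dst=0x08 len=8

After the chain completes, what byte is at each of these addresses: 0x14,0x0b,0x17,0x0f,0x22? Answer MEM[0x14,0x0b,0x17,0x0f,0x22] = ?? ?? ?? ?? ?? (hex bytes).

  after D0: wrote 4B at 0x14 = e6899040
  after D1: wrote 5B at 0x1e = 4639e44cdf
  after D2: wrote 8B at 0x08 = 723dd0c04639e44c
query mem[0x14]=0xe6, mem[0x0b]=0xc0, mem[0x17]=0x40, mem[0x0f]=0x4c, mem[0x22]=0xdf

MEM[0x14,0x0b,0x17,0x0f,0x22] = e6 c0 40 4c df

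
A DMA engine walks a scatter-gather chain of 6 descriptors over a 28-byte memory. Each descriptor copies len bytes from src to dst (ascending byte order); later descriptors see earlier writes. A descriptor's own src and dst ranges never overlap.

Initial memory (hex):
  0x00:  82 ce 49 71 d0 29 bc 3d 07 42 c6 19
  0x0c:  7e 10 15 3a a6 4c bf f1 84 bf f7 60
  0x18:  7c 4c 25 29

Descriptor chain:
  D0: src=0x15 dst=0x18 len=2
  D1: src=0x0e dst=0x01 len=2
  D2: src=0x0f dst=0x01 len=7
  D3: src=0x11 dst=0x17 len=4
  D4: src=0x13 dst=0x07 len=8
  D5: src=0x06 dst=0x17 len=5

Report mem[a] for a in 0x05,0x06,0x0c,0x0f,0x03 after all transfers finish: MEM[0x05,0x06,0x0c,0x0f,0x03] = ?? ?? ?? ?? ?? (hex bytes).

MEM[0x05,0x06,0x0c,0x0f,0x03] = f1 84 bf 3a 4c

#0 dst[0x18+2] := {0xbf,0xf7}
#1 dst[0x01+2] := {0x15,0x3a}
#2 dst[0x01+7] := {0x3a,0xa6,0x4c,0xbf,0xf1,0x84,0xbf}
#3 dst[0x17+4] := {0x4c,0xbf,0xf1,0x84}
#4 dst[0x07+8] := {0xf1,0x84,0xbf,0xf7,0x4c,0xbf,0xf1,0x84}
#5 dst[0x17+5] := {0x84,0xf1,0x84,0xbf,0xf7}
query mem[0x05]=0xf1, mem[0x06]=0x84, mem[0x0c]=0xbf, mem[0x0f]=0x3a, mem[0x03]=0x4c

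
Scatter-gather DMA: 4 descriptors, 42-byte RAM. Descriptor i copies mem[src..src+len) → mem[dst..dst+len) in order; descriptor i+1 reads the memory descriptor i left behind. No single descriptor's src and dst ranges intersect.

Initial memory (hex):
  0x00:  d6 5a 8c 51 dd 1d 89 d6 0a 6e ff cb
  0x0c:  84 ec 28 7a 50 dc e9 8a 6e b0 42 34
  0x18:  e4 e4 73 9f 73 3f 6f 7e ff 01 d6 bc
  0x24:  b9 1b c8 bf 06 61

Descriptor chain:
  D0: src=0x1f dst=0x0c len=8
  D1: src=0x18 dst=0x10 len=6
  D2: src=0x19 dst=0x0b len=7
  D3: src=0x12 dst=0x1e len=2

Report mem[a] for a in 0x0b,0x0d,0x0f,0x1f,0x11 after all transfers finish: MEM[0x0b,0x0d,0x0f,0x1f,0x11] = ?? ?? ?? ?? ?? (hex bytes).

MEM[0x0b,0x0d,0x0f,0x1f,0x11] = e4 9f 3f 9f 7e

#0 dst[0x0c+8] := {0x7e,0xff,0x01,0xd6,0xbc,0xb9,0x1b,0xc8}
#1 dst[0x10+6] := {0xe4,0xe4,0x73,0x9f,0x73,0x3f}
#2 dst[0x0b+7] := {0xe4,0x73,0x9f,0x73,0x3f,0x6f,0x7e}
#3 dst[0x1e+2] := {0x73,0x9f}
query mem[0x0b]=0xe4, mem[0x0d]=0x9f, mem[0x0f]=0x3f, mem[0x1f]=0x9f, mem[0x11]=0x7e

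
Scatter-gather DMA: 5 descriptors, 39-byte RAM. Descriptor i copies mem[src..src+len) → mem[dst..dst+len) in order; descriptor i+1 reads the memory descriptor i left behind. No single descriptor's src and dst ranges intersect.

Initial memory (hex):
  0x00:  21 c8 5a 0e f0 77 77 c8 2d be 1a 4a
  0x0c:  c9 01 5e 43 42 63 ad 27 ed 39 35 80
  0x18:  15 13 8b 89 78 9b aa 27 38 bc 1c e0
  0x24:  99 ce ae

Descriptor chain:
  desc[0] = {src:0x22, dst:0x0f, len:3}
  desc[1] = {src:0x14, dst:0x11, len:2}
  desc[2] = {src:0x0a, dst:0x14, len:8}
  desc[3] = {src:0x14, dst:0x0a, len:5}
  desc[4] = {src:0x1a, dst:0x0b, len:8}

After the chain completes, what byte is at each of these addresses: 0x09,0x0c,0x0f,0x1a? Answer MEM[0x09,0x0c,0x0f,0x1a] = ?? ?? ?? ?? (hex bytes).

D0: mem[0x0f..0x11] <- [1c e0 99]
D1: mem[0x11..0x12] <- [ed 39]
D2: mem[0x14..0x1b] <- [1a 4a c9 01 5e 1c e0 ed]
D3: mem[0x0a..0x0e] <- [1a 4a c9 01 5e]
D4: mem[0x0b..0x12] <- [e0 ed 78 9b aa 27 38 bc]
query mem[0x09]=0xbe, mem[0x0c]=0xed, mem[0x0f]=0xaa, mem[0x1a]=0xe0

MEM[0x09,0x0c,0x0f,0x1a] = be ed aa e0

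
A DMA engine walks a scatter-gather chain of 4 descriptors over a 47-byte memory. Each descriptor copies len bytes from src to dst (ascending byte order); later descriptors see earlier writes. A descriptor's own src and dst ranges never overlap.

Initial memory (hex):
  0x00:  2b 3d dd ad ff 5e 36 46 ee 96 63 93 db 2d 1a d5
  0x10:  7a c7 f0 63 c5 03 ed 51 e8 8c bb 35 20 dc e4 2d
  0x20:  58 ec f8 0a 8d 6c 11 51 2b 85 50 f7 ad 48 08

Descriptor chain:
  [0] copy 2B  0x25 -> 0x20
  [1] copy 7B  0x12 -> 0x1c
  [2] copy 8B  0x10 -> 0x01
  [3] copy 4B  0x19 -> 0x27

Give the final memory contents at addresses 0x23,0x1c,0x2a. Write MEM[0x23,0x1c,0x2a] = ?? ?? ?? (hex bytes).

D0: mem[0x20..0x21] <- [6c 11]
D1: mem[0x1c..0x22] <- [f0 63 c5 03 ed 51 e8]
D2: mem[0x01..0x08] <- [7a c7 f0 63 c5 03 ed 51]
D3: mem[0x27..0x2a] <- [8c bb 35 f0]
query mem[0x23]=0x0a, mem[0x1c]=0xf0, mem[0x2a]=0xf0

MEM[0x23,0x1c,0x2a] = 0a f0 f0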